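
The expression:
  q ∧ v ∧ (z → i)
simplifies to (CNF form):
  q ∧ v ∧ (i ∨ ¬z)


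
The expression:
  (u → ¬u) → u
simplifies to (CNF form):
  u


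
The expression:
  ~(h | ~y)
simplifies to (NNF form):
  y & ~h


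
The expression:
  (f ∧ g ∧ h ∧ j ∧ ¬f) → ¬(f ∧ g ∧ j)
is always true.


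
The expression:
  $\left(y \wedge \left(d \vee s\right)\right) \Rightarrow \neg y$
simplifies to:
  $\left(\neg d \wedge \neg s\right) \vee \neg y$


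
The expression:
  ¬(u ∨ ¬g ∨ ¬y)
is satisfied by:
  {g: True, y: True, u: False}


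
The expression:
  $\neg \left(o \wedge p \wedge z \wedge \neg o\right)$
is always true.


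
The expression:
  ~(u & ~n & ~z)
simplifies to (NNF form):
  n | z | ~u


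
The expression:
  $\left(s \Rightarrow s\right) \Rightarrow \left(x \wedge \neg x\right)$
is never true.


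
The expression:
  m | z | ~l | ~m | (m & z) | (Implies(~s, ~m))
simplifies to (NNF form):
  True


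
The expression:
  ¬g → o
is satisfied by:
  {o: True, g: True}
  {o: True, g: False}
  {g: True, o: False}


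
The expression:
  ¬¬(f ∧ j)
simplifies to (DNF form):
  f ∧ j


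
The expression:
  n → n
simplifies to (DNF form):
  True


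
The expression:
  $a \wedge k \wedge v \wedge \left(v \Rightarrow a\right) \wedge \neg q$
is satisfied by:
  {k: True, a: True, v: True, q: False}


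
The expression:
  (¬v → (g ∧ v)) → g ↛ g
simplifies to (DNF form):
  ¬v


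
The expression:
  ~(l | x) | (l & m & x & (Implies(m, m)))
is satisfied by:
  {m: True, x: False, l: False}
  {m: False, x: False, l: False}
  {x: True, l: True, m: True}


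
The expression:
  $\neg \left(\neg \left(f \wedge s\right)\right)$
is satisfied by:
  {s: True, f: True}


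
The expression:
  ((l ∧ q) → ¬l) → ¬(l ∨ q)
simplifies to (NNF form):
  (l ∧ q) ∨ (¬l ∧ ¬q)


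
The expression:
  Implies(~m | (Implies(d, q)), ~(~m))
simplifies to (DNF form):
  m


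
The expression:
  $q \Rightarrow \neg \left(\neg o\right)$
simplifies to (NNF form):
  $o \vee \neg q$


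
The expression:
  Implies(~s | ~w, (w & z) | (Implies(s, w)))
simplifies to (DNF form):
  w | ~s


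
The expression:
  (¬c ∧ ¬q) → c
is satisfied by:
  {q: True, c: True}
  {q: True, c: False}
  {c: True, q: False}


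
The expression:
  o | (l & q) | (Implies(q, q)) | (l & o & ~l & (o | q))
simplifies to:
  True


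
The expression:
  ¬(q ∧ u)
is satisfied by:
  {u: False, q: False}
  {q: True, u: False}
  {u: True, q: False}


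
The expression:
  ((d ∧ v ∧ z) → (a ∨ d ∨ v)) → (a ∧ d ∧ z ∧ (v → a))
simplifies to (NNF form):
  a ∧ d ∧ z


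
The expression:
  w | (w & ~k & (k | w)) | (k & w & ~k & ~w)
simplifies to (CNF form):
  w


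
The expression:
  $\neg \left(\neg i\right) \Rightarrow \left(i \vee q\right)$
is always true.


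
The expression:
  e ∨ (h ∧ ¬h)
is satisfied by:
  {e: True}


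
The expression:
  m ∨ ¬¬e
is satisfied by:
  {m: True, e: True}
  {m: True, e: False}
  {e: True, m: False}


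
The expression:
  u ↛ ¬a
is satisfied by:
  {a: True, u: True}


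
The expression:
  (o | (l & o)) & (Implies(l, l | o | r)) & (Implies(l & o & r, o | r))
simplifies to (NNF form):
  o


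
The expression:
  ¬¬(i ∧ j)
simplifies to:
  i ∧ j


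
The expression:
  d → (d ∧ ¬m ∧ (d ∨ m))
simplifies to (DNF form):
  ¬d ∨ ¬m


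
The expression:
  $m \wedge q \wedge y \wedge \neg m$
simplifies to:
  $\text{False}$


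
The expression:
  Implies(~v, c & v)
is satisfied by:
  {v: True}


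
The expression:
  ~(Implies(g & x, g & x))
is never true.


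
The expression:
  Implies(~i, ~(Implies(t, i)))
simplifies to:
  i | t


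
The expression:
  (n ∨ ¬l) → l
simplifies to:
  l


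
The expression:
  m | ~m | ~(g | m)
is always true.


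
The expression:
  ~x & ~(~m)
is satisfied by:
  {m: True, x: False}


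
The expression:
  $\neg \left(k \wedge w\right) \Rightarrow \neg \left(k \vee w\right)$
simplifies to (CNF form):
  $\left(k \vee \neg k\right) \wedge \left(k \vee \neg w\right) \wedge \left(w \vee \neg k\right) \wedge \left(w \vee \neg w\right)$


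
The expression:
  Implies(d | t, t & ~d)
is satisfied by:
  {d: False}


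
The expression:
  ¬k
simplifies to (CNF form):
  ¬k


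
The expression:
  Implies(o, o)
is always true.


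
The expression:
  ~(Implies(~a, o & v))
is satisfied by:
  {v: False, a: False, o: False}
  {o: True, v: False, a: False}
  {v: True, o: False, a: False}


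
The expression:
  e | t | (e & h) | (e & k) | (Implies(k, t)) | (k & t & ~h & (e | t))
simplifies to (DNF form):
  e | t | ~k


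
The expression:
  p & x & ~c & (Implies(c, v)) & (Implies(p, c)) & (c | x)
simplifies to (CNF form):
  False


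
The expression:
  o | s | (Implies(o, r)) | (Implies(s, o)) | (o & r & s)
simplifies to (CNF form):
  True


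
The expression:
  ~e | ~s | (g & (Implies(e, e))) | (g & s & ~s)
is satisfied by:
  {g: True, s: False, e: False}
  {s: False, e: False, g: False}
  {g: True, e: True, s: False}
  {e: True, s: False, g: False}
  {g: True, s: True, e: False}
  {s: True, g: False, e: False}
  {g: True, e: True, s: True}


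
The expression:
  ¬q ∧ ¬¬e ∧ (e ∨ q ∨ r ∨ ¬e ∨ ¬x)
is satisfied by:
  {e: True, q: False}


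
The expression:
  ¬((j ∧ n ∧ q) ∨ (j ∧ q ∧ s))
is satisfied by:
  {n: False, s: False, q: False, j: False}
  {s: True, j: False, n: False, q: False}
  {n: True, j: False, s: False, q: False}
  {s: True, n: True, j: False, q: False}
  {j: True, n: False, s: False, q: False}
  {j: True, s: True, n: False, q: False}
  {j: True, n: True, s: False, q: False}
  {j: True, s: True, n: True, q: False}
  {q: True, j: False, n: False, s: False}
  {q: True, s: True, j: False, n: False}
  {q: True, n: True, j: False, s: False}
  {q: True, s: True, n: True, j: False}
  {q: True, j: True, n: False, s: False}


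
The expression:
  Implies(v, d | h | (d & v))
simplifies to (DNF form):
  d | h | ~v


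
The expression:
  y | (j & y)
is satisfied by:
  {y: True}


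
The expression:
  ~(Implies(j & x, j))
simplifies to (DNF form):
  False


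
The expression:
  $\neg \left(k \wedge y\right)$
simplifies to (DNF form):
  $\neg k \vee \neg y$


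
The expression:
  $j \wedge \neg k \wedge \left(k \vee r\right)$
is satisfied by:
  {r: True, j: True, k: False}


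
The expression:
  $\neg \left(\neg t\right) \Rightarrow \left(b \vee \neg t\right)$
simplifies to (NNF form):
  $b \vee \neg t$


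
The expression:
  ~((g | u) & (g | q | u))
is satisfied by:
  {g: False, u: False}


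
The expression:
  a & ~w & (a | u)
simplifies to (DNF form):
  a & ~w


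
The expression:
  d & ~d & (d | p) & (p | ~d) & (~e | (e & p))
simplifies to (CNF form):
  False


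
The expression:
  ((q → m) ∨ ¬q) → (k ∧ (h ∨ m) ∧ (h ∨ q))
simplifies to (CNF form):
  (h ∨ q) ∧ (k ∨ q) ∧ (k ∨ ¬m) ∧ (h ∨ k ∨ q) ∧ (h ∨ k ∨ ¬m) ∧ (h ∨ q ∨ ¬m) ∧ (k ∨ q ∨ ¬m)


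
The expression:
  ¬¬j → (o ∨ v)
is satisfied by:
  {o: True, v: True, j: False}
  {o: True, v: False, j: False}
  {v: True, o: False, j: False}
  {o: False, v: False, j: False}
  {j: True, o: True, v: True}
  {j: True, o: True, v: False}
  {j: True, v: True, o: False}


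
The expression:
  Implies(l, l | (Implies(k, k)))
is always true.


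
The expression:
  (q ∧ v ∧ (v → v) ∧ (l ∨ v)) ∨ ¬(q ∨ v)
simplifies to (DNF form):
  (q ∧ v) ∨ (¬q ∧ ¬v)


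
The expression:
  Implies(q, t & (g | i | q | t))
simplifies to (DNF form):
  t | ~q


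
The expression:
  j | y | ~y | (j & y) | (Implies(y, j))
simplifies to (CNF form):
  True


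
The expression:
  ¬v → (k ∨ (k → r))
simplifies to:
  True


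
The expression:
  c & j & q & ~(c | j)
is never true.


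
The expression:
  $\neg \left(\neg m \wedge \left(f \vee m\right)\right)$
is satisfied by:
  {m: True, f: False}
  {f: False, m: False}
  {f: True, m: True}


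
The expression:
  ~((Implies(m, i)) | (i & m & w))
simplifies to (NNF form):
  m & ~i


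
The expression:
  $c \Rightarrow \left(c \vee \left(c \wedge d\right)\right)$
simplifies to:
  $\text{True}$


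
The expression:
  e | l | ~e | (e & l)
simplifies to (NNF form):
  True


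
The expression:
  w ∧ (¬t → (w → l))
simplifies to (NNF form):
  w ∧ (l ∨ t)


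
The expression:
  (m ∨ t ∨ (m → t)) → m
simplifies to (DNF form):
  m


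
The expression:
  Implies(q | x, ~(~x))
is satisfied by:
  {x: True, q: False}
  {q: False, x: False}
  {q: True, x: True}


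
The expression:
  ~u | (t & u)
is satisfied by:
  {t: True, u: False}
  {u: False, t: False}
  {u: True, t: True}


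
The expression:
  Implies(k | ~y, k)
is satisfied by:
  {y: True, k: True}
  {y: True, k: False}
  {k: True, y: False}


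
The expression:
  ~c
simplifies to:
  ~c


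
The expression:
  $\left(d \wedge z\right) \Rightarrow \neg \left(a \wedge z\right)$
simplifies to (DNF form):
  $\neg a \vee \neg d \vee \neg z$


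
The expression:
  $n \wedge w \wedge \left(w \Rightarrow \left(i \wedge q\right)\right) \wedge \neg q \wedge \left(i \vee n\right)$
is never true.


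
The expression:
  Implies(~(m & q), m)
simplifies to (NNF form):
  m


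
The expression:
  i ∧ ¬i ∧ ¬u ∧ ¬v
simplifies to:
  False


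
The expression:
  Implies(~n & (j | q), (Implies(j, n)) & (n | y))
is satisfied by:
  {n: True, y: True, j: False, q: False}
  {n: True, j: False, q: False, y: False}
  {n: True, y: True, q: True, j: False}
  {n: True, q: True, j: False, y: False}
  {n: True, y: True, j: True, q: False}
  {n: True, j: True, q: False, y: False}
  {n: True, y: True, q: True, j: True}
  {n: True, q: True, j: True, y: False}
  {y: True, j: False, q: False, n: False}
  {y: False, j: False, q: False, n: False}
  {y: True, q: True, j: False, n: False}


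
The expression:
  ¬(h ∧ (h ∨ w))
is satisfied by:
  {h: False}


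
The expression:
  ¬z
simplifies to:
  ¬z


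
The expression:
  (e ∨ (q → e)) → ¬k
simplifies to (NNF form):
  (q ∧ ¬e) ∨ ¬k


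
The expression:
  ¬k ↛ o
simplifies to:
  o ∨ ¬k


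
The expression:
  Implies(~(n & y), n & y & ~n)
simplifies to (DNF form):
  n & y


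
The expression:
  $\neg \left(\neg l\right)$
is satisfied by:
  {l: True}


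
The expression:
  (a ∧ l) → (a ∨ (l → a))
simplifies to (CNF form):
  True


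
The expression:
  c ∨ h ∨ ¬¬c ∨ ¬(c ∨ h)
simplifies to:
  True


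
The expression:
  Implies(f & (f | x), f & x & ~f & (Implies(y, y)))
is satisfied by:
  {f: False}


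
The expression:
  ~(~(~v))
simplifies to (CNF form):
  ~v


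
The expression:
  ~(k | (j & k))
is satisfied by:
  {k: False}


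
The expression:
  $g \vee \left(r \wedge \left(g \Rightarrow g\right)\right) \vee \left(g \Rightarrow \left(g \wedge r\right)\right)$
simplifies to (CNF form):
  $\text{True}$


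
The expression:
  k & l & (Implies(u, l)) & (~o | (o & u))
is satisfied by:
  {k: True, u: True, l: True, o: False}
  {k: True, l: True, o: False, u: False}
  {k: True, u: True, o: True, l: True}


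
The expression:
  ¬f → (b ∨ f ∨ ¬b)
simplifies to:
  True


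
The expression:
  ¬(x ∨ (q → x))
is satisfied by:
  {q: True, x: False}


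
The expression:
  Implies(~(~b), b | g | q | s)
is always true.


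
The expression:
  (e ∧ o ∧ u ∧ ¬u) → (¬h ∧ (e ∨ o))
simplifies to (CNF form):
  True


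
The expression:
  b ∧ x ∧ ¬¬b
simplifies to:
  b ∧ x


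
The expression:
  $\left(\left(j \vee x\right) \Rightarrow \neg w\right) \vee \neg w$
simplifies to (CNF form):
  $\left(\neg j \vee \neg w\right) \wedge \left(\neg w \vee \neg x\right)$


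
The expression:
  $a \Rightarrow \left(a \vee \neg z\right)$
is always true.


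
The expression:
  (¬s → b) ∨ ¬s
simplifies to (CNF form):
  True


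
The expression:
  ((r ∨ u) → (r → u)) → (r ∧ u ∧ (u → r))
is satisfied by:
  {r: True}


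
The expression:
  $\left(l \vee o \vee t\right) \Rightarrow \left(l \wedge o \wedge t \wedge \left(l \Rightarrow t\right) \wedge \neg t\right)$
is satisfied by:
  {o: False, l: False, t: False}


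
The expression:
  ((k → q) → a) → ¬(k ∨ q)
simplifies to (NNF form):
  (q ∧ ¬a) ∨ (¬k ∧ ¬q)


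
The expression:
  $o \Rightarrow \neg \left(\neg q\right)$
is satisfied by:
  {q: True, o: False}
  {o: False, q: False}
  {o: True, q: True}


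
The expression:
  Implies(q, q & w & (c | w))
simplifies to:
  w | ~q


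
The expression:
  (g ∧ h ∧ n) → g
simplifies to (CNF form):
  True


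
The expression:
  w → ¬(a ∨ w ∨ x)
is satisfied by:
  {w: False}


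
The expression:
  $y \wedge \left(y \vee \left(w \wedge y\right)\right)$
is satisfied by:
  {y: True}


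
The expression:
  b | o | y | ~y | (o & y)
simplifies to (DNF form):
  True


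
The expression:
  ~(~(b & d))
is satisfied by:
  {b: True, d: True}


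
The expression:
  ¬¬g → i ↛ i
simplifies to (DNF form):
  ¬g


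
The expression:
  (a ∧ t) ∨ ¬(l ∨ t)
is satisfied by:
  {a: True, t: False, l: False}
  {t: False, l: False, a: False}
  {a: True, t: True, l: False}
  {a: True, l: True, t: True}


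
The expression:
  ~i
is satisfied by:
  {i: False}


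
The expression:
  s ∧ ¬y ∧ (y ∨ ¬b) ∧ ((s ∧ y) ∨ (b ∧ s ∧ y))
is never true.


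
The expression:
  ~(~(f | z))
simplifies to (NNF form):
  f | z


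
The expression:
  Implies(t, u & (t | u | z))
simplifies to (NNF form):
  u | ~t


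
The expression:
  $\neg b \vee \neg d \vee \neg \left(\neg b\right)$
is always true.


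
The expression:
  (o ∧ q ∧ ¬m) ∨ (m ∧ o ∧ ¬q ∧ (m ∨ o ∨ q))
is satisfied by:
  {q: True, o: True, m: False}
  {m: True, o: True, q: False}


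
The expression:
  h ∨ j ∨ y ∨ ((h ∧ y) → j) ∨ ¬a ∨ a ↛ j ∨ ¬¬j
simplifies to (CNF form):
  True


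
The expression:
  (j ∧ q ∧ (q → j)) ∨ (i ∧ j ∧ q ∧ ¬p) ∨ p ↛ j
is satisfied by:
  {q: True, p: True, j: False}
  {p: True, j: False, q: False}
  {q: True, p: True, j: True}
  {q: True, j: True, p: False}


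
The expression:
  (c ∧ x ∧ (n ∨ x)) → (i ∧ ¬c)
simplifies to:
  ¬c ∨ ¬x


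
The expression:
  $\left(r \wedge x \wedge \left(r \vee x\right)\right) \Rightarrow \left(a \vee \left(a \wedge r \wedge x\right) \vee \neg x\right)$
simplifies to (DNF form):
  $a \vee \neg r \vee \neg x$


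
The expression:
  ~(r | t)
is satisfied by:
  {r: False, t: False}


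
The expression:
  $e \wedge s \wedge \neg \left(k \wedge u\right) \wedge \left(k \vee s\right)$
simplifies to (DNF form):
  $\left(e \wedge s \wedge \neg k\right) \vee \left(e \wedge s \wedge \neg u\right)$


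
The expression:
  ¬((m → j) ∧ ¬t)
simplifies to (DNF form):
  t ∨ (m ∧ ¬j)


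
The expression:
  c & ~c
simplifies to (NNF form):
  False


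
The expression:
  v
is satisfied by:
  {v: True}


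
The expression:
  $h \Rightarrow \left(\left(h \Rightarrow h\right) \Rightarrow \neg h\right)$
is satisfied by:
  {h: False}


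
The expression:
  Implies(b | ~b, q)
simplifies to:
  q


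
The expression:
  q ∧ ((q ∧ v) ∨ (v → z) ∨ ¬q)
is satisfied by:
  {q: True}


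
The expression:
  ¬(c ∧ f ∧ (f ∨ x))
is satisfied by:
  {c: False, f: False}
  {f: True, c: False}
  {c: True, f: False}


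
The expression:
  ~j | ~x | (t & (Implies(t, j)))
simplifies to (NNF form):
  t | ~j | ~x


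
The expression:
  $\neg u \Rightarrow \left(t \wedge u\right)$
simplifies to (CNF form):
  $u$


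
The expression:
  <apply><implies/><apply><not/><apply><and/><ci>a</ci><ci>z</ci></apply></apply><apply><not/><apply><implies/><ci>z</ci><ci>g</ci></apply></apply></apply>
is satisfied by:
  {z: True, a: True, g: False}
  {z: True, g: False, a: False}
  {z: True, a: True, g: True}


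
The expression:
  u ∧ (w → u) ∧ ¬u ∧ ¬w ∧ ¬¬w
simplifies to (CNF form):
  False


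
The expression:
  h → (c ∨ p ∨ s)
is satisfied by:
  {p: True, c: True, s: True, h: False}
  {p: True, c: True, h: False, s: False}
  {p: True, s: True, h: False, c: False}
  {p: True, h: False, s: False, c: False}
  {c: True, s: True, h: False, p: False}
  {c: True, h: False, s: False, p: False}
  {s: True, c: False, h: False, p: False}
  {c: False, h: False, s: False, p: False}
  {c: True, p: True, h: True, s: True}
  {c: True, p: True, h: True, s: False}
  {p: True, h: True, s: True, c: False}
  {p: True, h: True, c: False, s: False}
  {s: True, h: True, c: True, p: False}
  {h: True, c: True, p: False, s: False}
  {h: True, s: True, p: False, c: False}


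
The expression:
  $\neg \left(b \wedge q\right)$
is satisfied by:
  {q: False, b: False}
  {b: True, q: False}
  {q: True, b: False}


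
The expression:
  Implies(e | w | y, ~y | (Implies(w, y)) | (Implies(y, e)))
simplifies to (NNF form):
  True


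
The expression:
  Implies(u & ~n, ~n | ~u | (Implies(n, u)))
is always true.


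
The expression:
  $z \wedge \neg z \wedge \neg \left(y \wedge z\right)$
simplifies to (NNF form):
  $\text{False}$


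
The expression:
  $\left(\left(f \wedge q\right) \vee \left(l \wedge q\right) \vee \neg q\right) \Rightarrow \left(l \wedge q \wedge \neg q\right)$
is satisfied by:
  {q: True, l: False, f: False}


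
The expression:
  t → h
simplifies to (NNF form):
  h ∨ ¬t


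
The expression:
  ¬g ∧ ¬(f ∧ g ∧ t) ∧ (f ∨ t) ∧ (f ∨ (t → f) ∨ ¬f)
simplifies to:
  ¬g ∧ (f ∨ t)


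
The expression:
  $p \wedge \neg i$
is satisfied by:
  {p: True, i: False}


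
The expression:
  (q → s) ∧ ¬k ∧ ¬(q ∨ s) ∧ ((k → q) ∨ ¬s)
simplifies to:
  ¬k ∧ ¬q ∧ ¬s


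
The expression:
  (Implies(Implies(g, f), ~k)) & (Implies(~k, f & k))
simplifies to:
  g & k & ~f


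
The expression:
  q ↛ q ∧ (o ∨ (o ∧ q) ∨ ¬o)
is never true.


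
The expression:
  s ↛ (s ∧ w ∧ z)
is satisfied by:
  {s: True, w: False, z: False}
  {s: True, z: True, w: False}
  {s: True, w: True, z: False}


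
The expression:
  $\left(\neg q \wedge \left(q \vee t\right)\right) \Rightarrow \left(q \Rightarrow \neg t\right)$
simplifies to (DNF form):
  $\text{True}$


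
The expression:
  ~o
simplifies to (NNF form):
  ~o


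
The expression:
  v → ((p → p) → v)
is always true.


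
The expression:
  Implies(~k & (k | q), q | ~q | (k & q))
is always true.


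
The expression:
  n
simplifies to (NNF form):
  n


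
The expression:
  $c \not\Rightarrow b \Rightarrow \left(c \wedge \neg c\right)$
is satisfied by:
  {b: True, c: False}
  {c: False, b: False}
  {c: True, b: True}


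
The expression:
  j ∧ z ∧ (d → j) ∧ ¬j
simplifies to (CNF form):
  False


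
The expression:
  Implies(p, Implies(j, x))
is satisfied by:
  {x: True, p: False, j: False}
  {p: False, j: False, x: False}
  {j: True, x: True, p: False}
  {j: True, p: False, x: False}
  {x: True, p: True, j: False}
  {p: True, x: False, j: False}
  {j: True, p: True, x: True}


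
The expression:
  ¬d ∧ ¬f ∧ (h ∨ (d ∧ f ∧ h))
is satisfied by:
  {h: True, d: False, f: False}


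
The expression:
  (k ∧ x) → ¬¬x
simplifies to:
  True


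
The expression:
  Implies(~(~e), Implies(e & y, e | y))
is always true.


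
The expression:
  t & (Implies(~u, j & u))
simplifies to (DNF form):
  t & u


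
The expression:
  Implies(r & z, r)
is always true.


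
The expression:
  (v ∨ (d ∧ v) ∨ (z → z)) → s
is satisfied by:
  {s: True}


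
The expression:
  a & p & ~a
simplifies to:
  False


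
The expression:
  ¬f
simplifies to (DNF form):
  ¬f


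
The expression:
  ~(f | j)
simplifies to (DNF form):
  ~f & ~j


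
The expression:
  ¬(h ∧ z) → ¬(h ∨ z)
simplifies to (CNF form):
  (h ∨ ¬h) ∧ (h ∨ ¬z) ∧ (z ∨ ¬h) ∧ (z ∨ ¬z)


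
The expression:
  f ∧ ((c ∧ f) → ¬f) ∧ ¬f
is never true.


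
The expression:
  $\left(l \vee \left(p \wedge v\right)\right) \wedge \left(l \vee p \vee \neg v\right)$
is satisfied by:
  {l: True, p: True, v: True}
  {l: True, p: True, v: False}
  {l: True, v: True, p: False}
  {l: True, v: False, p: False}
  {p: True, v: True, l: False}


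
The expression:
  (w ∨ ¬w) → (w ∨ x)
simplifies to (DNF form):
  w ∨ x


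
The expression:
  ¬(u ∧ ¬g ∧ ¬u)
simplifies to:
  True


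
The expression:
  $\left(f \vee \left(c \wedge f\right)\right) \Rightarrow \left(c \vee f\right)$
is always true.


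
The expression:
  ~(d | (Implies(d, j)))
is never true.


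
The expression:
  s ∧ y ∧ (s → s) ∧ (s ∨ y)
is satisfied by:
  {s: True, y: True}


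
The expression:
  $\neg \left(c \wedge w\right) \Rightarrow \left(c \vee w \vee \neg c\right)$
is always true.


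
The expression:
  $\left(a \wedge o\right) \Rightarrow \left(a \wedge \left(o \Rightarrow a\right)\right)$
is always true.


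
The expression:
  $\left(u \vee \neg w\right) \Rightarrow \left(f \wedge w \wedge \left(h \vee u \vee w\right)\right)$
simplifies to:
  $w \wedge \left(f \vee \neg u\right)$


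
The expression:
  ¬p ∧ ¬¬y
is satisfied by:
  {y: True, p: False}


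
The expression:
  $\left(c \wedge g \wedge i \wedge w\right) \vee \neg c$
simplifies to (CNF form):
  $\left(g \vee \neg c\right) \wedge \left(i \vee \neg c\right) \wedge \left(w \vee \neg c\right)$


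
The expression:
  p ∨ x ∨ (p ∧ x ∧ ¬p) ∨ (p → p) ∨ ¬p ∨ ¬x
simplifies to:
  True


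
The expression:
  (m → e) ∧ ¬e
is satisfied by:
  {e: False, m: False}


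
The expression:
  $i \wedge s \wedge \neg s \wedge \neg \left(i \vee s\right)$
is never true.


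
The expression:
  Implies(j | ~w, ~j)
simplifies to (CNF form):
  ~j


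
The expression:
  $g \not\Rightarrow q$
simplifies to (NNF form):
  $g \wedge \neg q$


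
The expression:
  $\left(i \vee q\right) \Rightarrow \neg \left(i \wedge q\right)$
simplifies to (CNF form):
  $\neg i \vee \neg q$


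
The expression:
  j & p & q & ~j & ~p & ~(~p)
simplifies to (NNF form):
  False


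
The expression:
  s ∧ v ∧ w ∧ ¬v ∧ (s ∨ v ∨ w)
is never true.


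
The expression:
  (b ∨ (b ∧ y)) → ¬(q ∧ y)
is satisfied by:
  {q: False, y: False, b: False}
  {b: True, q: False, y: False}
  {y: True, q: False, b: False}
  {b: True, y: True, q: False}
  {q: True, b: False, y: False}
  {b: True, q: True, y: False}
  {y: True, q: True, b: False}


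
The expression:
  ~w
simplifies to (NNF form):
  ~w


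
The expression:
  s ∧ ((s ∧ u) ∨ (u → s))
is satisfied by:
  {s: True}


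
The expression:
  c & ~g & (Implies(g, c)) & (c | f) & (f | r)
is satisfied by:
  {c: True, r: True, f: True, g: False}
  {c: True, r: True, f: False, g: False}
  {c: True, f: True, r: False, g: False}


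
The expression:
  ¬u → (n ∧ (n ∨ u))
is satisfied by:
  {n: True, u: True}
  {n: True, u: False}
  {u: True, n: False}


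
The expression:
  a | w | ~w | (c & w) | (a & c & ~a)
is always true.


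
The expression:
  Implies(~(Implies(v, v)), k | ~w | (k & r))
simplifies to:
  True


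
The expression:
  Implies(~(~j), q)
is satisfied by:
  {q: True, j: False}
  {j: False, q: False}
  {j: True, q: True}


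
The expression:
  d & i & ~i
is never true.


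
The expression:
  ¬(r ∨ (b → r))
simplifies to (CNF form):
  b ∧ ¬r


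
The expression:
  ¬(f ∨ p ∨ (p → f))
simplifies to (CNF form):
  False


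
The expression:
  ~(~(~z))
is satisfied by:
  {z: False}


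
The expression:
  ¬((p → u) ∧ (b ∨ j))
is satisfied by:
  {p: True, j: False, u: False, b: False}
  {b: False, j: False, p: False, u: False}
  {b: True, p: True, j: False, u: False}
  {u: True, p: True, b: False, j: False}
  {u: True, b: False, j: False, p: False}
  {p: True, j: True, u: False, b: False}
  {b: True, p: True, j: True, u: False}


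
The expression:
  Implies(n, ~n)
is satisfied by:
  {n: False}


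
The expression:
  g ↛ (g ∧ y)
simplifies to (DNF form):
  g ∧ ¬y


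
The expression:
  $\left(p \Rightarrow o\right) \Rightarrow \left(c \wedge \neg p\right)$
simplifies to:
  $\left(c \wedge \neg p\right) \vee \left(p \wedge \neg o\right)$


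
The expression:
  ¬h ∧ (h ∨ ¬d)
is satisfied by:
  {d: False, h: False}


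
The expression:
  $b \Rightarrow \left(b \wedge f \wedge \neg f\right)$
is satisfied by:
  {b: False}


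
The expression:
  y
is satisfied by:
  {y: True}


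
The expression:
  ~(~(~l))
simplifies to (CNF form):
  ~l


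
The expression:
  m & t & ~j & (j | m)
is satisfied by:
  {t: True, m: True, j: False}


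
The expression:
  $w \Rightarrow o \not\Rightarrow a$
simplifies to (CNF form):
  $\left(o \vee \neg w\right) \wedge \left(\neg a \vee \neg w\right)$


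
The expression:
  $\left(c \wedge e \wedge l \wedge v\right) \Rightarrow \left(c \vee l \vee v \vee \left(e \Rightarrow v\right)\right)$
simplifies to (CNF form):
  $\text{True}$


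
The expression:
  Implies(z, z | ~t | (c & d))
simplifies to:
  True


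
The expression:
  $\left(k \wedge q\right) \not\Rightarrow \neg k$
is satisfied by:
  {q: True, k: True}


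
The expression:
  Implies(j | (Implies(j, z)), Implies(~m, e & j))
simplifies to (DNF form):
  m | (e & j)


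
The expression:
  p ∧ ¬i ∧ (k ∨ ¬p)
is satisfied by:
  {p: True, k: True, i: False}


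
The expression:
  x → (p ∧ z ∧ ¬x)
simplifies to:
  ¬x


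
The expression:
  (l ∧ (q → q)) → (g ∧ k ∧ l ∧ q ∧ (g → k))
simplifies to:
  (g ∧ k ∧ q) ∨ ¬l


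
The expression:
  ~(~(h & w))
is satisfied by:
  {h: True, w: True}


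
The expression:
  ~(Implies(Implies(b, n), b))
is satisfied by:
  {b: False}


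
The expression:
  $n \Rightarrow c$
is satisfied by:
  {c: True, n: False}
  {n: False, c: False}
  {n: True, c: True}


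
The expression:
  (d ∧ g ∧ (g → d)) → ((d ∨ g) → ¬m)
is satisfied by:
  {g: False, m: False, d: False}
  {d: True, g: False, m: False}
  {m: True, g: False, d: False}
  {d: True, m: True, g: False}
  {g: True, d: False, m: False}
  {d: True, g: True, m: False}
  {m: True, g: True, d: False}


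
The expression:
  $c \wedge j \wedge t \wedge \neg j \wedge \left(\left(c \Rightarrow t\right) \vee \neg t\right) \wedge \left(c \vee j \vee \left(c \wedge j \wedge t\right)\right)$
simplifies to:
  $\text{False}$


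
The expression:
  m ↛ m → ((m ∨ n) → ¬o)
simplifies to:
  True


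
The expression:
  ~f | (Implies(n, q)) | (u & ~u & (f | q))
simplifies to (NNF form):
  q | ~f | ~n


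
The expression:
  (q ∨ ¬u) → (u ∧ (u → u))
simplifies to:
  u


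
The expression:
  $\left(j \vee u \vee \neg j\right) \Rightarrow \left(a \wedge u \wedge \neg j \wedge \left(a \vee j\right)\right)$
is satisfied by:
  {a: True, u: True, j: False}


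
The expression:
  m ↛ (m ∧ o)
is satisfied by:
  {m: True, o: False}


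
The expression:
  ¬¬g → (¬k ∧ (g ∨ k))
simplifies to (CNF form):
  ¬g ∨ ¬k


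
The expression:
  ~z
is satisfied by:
  {z: False}


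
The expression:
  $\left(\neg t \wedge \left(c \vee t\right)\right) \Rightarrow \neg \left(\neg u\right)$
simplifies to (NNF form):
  $t \vee u \vee \neg c$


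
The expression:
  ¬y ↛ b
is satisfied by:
  {b: True, y: False}
  {y: False, b: False}
  {y: True, b: True}


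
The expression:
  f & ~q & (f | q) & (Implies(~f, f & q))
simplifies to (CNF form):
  f & ~q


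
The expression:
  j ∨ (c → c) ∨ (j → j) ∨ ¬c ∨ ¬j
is always true.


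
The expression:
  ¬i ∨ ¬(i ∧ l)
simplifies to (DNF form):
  ¬i ∨ ¬l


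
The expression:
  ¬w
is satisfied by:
  {w: False}


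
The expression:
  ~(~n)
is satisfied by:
  {n: True}


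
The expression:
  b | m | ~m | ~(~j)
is always true.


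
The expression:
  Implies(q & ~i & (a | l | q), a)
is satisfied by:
  {i: True, a: True, q: False}
  {i: True, q: False, a: False}
  {a: True, q: False, i: False}
  {a: False, q: False, i: False}
  {i: True, a: True, q: True}
  {i: True, q: True, a: False}
  {a: True, q: True, i: False}


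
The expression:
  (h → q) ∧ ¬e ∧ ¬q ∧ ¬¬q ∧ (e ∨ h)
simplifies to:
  False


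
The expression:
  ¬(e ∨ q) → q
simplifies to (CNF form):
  e ∨ q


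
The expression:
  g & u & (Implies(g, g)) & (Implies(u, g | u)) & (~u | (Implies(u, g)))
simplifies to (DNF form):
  g & u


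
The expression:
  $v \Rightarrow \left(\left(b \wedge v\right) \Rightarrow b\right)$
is always true.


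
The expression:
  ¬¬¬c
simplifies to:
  ¬c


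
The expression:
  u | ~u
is always true.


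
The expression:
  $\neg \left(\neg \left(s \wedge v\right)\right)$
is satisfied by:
  {s: True, v: True}


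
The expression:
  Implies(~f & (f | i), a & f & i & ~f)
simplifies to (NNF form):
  f | ~i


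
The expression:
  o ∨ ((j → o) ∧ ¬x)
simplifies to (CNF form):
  (o ∨ ¬j) ∧ (o ∨ ¬x)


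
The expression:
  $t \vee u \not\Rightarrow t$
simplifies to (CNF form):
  $t \vee u$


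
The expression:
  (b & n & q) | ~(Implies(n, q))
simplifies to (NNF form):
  n & (b | ~q)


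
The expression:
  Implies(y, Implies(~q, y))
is always true.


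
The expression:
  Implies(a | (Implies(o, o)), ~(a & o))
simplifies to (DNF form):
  ~a | ~o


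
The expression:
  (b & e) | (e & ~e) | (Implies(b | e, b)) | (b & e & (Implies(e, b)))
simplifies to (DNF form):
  b | ~e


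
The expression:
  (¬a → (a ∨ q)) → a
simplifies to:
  a ∨ ¬q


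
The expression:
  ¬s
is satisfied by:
  {s: False}


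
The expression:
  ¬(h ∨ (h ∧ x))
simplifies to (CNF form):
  ¬h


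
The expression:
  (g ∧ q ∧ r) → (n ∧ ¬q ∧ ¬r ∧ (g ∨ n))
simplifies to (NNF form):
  ¬g ∨ ¬q ∨ ¬r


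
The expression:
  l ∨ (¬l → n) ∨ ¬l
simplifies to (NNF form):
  True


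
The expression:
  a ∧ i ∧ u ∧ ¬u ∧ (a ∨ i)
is never true.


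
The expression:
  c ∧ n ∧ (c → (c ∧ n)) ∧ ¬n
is never true.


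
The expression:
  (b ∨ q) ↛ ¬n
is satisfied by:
  {b: True, q: True, n: True}
  {b: True, n: True, q: False}
  {q: True, n: True, b: False}


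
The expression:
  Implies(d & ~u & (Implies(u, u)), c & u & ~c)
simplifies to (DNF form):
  u | ~d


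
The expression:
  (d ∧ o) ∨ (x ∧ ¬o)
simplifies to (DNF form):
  (d ∧ o) ∨ (x ∧ ¬o)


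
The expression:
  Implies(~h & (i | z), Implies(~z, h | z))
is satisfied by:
  {z: True, h: True, i: False}
  {z: True, h: False, i: False}
  {h: True, z: False, i: False}
  {z: False, h: False, i: False}
  {i: True, z: True, h: True}
  {i: True, z: True, h: False}
  {i: True, h: True, z: False}


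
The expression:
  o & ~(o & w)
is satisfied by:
  {o: True, w: False}


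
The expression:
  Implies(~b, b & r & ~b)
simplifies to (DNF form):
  b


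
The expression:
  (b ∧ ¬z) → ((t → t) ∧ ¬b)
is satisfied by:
  {z: True, b: False}
  {b: False, z: False}
  {b: True, z: True}


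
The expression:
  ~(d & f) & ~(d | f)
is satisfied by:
  {d: False, f: False}


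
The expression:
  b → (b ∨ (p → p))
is always true.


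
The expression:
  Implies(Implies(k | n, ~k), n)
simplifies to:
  k | n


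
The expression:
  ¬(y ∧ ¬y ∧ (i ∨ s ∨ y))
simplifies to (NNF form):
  True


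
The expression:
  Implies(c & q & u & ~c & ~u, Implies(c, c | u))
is always true.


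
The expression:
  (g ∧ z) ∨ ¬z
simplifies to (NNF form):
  g ∨ ¬z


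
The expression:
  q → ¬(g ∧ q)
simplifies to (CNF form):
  ¬g ∨ ¬q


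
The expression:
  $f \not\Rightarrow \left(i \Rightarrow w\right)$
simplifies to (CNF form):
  $f \wedge i \wedge \neg w$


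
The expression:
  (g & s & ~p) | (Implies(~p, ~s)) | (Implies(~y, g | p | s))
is always true.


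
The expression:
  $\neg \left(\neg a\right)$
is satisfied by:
  {a: True}


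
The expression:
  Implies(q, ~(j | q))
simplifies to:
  ~q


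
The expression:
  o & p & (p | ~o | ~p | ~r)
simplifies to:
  o & p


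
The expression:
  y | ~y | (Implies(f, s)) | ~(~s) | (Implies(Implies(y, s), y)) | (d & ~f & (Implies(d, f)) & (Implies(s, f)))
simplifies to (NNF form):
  True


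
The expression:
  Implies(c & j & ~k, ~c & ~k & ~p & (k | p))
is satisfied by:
  {k: True, c: False, j: False}
  {c: False, j: False, k: False}
  {j: True, k: True, c: False}
  {j: True, c: False, k: False}
  {k: True, c: True, j: False}
  {c: True, k: False, j: False}
  {j: True, c: True, k: True}


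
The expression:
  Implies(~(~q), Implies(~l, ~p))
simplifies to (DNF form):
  l | ~p | ~q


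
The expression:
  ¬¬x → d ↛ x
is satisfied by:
  {x: False}


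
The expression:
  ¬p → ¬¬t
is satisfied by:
  {t: True, p: True}
  {t: True, p: False}
  {p: True, t: False}


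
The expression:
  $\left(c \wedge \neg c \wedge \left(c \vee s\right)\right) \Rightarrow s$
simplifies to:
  $\text{True}$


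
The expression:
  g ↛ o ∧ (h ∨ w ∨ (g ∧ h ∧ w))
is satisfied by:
  {h: True, w: True, g: True, o: False}
  {h: True, g: True, o: False, w: False}
  {w: True, g: True, o: False, h: False}


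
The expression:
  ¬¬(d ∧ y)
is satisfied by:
  {d: True, y: True}


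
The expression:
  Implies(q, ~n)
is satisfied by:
  {q: False, n: False}
  {n: True, q: False}
  {q: True, n: False}


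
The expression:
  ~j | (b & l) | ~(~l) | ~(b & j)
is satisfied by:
  {l: True, b: False, j: False}
  {l: False, b: False, j: False}
  {j: True, l: True, b: False}
  {j: True, l: False, b: False}
  {b: True, l: True, j: False}
  {b: True, l: False, j: False}
  {b: True, j: True, l: True}


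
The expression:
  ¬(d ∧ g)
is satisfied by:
  {g: False, d: False}
  {d: True, g: False}
  {g: True, d: False}


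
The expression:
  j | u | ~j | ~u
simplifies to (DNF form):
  True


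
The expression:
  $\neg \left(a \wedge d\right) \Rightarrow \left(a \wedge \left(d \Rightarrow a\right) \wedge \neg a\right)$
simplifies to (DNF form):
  $a \wedge d$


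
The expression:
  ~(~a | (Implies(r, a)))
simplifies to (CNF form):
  False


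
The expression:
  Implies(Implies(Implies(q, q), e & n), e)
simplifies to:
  True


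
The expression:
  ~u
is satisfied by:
  {u: False}


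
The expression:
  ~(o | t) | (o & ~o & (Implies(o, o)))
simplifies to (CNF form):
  ~o & ~t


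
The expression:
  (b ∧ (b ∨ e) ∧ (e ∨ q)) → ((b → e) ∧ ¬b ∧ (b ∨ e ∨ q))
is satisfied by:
  {q: False, b: False, e: False}
  {e: True, q: False, b: False}
  {q: True, e: False, b: False}
  {e: True, q: True, b: False}
  {b: True, e: False, q: False}


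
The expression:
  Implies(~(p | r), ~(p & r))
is always true.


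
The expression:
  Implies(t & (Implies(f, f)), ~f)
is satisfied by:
  {t: False, f: False}
  {f: True, t: False}
  {t: True, f: False}


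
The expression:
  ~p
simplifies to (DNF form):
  ~p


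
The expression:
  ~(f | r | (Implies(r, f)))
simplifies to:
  False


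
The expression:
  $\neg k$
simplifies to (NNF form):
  $\neg k$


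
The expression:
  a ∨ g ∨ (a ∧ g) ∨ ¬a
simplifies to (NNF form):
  True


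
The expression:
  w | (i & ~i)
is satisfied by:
  {w: True}


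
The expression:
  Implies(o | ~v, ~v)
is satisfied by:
  {v: False, o: False}
  {o: True, v: False}
  {v: True, o: False}


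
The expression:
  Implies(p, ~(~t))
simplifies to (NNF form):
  t | ~p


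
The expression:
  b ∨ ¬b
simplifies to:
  True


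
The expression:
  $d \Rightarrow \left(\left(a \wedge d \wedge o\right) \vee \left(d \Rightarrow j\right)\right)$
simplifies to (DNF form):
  $j \vee \left(a \wedge o\right) \vee \neg d$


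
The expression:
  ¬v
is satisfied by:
  {v: False}


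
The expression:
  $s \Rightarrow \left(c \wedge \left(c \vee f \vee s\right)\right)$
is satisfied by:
  {c: True, s: False}
  {s: False, c: False}
  {s: True, c: True}


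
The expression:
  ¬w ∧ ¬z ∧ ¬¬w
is never true.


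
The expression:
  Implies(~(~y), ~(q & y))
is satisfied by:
  {q: False, y: False}
  {y: True, q: False}
  {q: True, y: False}


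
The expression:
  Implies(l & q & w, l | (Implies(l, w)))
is always true.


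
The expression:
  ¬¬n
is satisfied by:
  {n: True}


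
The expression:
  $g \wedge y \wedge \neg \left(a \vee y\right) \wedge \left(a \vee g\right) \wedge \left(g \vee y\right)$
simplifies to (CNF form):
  $\text{False}$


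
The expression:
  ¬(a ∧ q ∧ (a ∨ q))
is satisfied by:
  {q: False, a: False}
  {a: True, q: False}
  {q: True, a: False}


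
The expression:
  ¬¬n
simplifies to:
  n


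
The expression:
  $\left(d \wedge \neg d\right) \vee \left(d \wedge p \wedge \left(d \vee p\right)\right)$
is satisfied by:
  {p: True, d: True}


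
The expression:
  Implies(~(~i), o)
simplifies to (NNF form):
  o | ~i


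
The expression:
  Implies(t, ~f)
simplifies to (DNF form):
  ~f | ~t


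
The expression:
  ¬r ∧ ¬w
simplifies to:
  ¬r ∧ ¬w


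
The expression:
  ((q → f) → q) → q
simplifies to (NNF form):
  True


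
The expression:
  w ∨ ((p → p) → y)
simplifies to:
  w ∨ y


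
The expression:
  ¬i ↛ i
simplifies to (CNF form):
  ¬i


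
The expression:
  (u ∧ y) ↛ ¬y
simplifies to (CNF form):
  u ∧ y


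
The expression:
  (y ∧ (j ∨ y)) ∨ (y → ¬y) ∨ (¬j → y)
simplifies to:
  True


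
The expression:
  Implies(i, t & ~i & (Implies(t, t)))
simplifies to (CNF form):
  ~i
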